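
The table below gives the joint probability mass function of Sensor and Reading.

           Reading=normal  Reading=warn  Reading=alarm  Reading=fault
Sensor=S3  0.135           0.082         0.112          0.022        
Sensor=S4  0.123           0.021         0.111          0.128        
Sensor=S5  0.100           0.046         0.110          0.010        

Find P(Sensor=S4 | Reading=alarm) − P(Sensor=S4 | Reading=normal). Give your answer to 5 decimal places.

P(Reading=alarm) = 0.112 + 0.111 + 0.110 = 0.333; P(Sensor=S4 | Reading=alarm) = 0.111/0.333 = 0.333333.
P(Reading=normal) = 0.135 + 0.123 + 0.100 = 0.358; P(Sensor=S4 | Reading=normal) = 0.123/0.358 = 0.343575.
Difference = -0.01024.

-0.01024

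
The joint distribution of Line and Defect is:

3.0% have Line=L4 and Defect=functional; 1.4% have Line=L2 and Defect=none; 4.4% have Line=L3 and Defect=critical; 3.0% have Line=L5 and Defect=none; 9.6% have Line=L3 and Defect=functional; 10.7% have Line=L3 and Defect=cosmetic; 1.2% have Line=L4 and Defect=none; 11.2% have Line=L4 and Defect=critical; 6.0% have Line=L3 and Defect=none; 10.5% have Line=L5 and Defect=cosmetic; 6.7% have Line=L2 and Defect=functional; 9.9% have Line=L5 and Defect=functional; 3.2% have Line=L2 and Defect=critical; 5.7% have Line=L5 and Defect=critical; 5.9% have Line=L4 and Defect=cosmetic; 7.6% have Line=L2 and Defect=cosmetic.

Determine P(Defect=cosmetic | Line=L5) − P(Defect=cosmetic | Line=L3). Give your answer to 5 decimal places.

P(Line=L5) = 0.030 + 0.105 + 0.099 + 0.057 = 0.291; P(Defect=cosmetic | Line=L5) = 0.105/0.291 = 0.360825.
P(Line=L3) = 0.060 + 0.107 + 0.096 + 0.044 = 0.307; P(Defect=cosmetic | Line=L3) = 0.107/0.307 = 0.348534.
Difference = 0.01229.

0.01229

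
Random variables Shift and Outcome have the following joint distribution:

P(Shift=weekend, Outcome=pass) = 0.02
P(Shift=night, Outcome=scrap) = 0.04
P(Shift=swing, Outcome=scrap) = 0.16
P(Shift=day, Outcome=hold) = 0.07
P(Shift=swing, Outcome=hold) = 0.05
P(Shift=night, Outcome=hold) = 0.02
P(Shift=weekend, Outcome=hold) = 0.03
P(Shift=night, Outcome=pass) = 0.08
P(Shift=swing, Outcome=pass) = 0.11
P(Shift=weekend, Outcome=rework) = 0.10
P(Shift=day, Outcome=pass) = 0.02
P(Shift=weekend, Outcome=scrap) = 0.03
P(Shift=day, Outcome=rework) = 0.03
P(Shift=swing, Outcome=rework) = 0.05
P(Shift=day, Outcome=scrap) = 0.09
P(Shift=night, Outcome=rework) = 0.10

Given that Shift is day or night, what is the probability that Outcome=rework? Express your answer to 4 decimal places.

0.2889

P(Shift=day) = 0.02 + 0.03 + 0.09 + 0.07 = 0.21.
P(Shift=night) = 0.08 + 0.10 + 0.04 + 0.02 = 0.24.
P(Shift ∈ {day, night}) = 0.21 + 0.24 = 0.45; P(Outcome=rework, Shift ∈ {day, night}) = 0.03 + 0.10 = 0.13.
P(Outcome=rework | Shift ∈ {day, night}) = 0.13/0.45 = 0.2889.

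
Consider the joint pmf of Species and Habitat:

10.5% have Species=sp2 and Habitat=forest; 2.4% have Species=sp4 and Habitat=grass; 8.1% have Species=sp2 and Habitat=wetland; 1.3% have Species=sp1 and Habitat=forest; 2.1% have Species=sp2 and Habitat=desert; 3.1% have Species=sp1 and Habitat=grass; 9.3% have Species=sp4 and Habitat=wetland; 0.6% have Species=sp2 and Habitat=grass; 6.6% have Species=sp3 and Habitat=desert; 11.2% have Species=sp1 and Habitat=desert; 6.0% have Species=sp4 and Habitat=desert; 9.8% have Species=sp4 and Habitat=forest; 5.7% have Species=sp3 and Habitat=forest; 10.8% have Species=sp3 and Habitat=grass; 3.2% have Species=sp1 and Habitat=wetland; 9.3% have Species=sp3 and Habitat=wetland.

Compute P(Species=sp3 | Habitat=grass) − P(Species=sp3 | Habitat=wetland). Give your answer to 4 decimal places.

0.3280

P(Habitat=grass) = 0.031 + 0.006 + 0.108 + 0.024 = 0.169; P(Species=sp3 | Habitat=grass) = 0.108/0.169 = 0.63905.
P(Habitat=wetland) = 0.032 + 0.081 + 0.093 + 0.093 = 0.299; P(Species=sp3 | Habitat=wetland) = 0.093/0.299 = 0.31104.
Difference = 0.3280.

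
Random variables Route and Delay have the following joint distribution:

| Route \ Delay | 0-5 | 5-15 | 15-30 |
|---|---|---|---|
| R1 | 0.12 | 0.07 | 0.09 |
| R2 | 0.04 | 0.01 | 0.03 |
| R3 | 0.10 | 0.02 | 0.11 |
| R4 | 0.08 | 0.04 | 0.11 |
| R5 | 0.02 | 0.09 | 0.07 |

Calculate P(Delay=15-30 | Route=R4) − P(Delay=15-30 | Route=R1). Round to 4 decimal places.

0.1568

P(Route=R4) = 0.08 + 0.04 + 0.11 = 0.23; P(Delay=15-30 | Route=R4) = 0.11/0.23 = 0.47826.
P(Route=R1) = 0.12 + 0.07 + 0.09 = 0.28; P(Delay=15-30 | Route=R1) = 0.09/0.28 = 0.32143.
Difference = 0.1568.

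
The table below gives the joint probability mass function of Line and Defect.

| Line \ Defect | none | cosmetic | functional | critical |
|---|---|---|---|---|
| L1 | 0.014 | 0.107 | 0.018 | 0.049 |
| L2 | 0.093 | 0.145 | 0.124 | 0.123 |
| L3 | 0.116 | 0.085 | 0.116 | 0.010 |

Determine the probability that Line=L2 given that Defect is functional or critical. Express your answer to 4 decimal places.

P(Defect=functional) = 0.018 + 0.124 + 0.116 = 0.258.
P(Defect=critical) = 0.049 + 0.123 + 0.010 = 0.182.
P(Defect ∈ {functional, critical}) = 0.258 + 0.182 = 0.440; P(Line=L2, Defect ∈ {functional, critical}) = 0.124 + 0.123 = 0.247.
P(Line=L2 | Defect ∈ {functional, critical}) = 0.247/0.440 = 0.5614.

0.5614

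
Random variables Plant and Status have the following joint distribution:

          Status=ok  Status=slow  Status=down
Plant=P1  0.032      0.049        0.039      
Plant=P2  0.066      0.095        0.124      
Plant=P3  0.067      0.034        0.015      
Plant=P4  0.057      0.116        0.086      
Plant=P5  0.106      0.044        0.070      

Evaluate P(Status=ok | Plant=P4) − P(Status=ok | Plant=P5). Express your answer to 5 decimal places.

-0.26174

P(Plant=P4) = 0.057 + 0.116 + 0.086 = 0.259; P(Status=ok | Plant=P4) = 0.057/0.259 = 0.220077.
P(Plant=P5) = 0.106 + 0.044 + 0.070 = 0.220; P(Status=ok | Plant=P5) = 0.106/0.220 = 0.481818.
Difference = -0.26174.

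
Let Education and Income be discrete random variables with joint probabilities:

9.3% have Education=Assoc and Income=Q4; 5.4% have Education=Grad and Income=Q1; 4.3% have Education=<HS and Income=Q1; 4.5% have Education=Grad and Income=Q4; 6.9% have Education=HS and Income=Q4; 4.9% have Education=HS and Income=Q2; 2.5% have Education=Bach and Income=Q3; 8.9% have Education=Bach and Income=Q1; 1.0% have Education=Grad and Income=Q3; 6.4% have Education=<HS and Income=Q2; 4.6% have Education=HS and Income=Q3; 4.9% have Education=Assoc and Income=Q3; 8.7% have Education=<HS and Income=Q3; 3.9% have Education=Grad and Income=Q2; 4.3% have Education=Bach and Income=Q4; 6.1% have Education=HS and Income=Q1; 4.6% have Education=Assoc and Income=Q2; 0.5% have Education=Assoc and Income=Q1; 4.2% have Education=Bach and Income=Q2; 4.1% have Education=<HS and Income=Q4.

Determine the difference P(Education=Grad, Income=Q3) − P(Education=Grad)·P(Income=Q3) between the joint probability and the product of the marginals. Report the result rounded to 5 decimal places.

P(Education=Grad) = 0.054 + 0.039 + 0.010 + 0.045 = 0.148.
P(Income=Q3) = 0.087 + 0.046 + 0.049 + 0.025 + 0.010 = 0.217.
P(Education=Grad, Income=Q3) − P(Education=Grad)P(Income=Q3) = 0.010 − 0.148×0.217 = -0.02212.

-0.02212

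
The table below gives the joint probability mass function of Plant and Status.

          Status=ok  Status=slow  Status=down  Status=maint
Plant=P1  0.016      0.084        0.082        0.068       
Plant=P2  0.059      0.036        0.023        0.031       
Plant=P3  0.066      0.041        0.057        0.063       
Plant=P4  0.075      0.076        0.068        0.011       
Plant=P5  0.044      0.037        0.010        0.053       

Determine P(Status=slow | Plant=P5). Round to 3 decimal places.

P(Plant=P5) = 0.044 + 0.037 + 0.010 + 0.053 = 0.144.
P(Status=slow | Plant=P5) = 0.037/0.144 = 0.257.

0.257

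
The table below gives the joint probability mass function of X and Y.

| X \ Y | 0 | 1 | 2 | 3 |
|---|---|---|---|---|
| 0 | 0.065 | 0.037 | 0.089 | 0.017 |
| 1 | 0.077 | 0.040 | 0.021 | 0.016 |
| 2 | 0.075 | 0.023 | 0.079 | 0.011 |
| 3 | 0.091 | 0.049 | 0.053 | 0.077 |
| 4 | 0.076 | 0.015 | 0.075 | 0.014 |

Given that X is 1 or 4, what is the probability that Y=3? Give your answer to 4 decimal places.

0.0898

P(X=1) = 0.077 + 0.040 + 0.021 + 0.016 = 0.154.
P(X=4) = 0.076 + 0.015 + 0.075 + 0.014 = 0.180.
P(X ∈ {1, 4}) = 0.154 + 0.180 = 0.334; P(Y=3, X ∈ {1, 4}) = 0.016 + 0.014 = 0.030.
P(Y=3 | X ∈ {1, 4}) = 0.030/0.334 = 0.0898.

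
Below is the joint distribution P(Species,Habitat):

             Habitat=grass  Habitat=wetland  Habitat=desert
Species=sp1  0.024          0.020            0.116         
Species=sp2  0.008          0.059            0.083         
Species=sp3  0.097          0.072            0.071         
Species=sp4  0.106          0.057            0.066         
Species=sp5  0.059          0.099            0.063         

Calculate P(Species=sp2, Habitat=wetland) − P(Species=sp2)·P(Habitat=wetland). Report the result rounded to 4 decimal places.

P(Species=sp2) = 0.008 + 0.059 + 0.083 = 0.150.
P(Habitat=wetland) = 0.020 + 0.059 + 0.072 + 0.057 + 0.099 = 0.307.
P(Species=sp2, Habitat=wetland) − P(Species=sp2)P(Habitat=wetland) = 0.059 − 0.150×0.307 = 0.0130.

0.0130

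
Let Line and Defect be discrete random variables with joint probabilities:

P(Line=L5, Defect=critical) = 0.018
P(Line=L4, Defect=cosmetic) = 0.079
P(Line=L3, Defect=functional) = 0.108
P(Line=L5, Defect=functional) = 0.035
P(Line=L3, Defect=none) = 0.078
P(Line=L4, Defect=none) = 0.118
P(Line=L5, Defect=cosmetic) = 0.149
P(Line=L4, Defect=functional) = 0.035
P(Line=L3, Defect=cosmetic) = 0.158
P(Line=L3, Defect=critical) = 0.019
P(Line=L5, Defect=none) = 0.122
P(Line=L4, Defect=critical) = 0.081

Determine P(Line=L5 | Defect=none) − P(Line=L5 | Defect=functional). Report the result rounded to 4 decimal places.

P(Defect=none) = 0.078 + 0.118 + 0.122 = 0.318; P(Line=L5 | Defect=none) = 0.122/0.318 = 0.38365.
P(Defect=functional) = 0.108 + 0.035 + 0.035 = 0.178; P(Line=L5 | Defect=functional) = 0.035/0.178 = 0.19663.
Difference = 0.1870.

0.1870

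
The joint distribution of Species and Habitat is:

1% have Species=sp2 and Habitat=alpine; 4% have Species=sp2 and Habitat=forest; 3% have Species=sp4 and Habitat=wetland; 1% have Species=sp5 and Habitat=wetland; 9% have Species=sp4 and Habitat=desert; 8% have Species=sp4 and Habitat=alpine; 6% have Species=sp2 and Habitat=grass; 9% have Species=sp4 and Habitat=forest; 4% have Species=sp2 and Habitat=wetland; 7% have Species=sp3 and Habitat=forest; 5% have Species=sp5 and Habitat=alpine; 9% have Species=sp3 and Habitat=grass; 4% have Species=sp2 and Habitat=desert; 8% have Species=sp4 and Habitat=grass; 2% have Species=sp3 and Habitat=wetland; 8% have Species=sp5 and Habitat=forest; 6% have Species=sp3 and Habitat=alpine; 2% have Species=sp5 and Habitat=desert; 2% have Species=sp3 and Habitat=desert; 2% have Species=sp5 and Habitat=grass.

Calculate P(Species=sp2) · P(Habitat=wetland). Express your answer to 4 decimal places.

P(Species=sp2) = 0.04 + 0.06 + 0.04 + 0.04 + 0.01 = 0.19.
P(Habitat=wetland) = 0.04 + 0.02 + 0.03 + 0.01 = 0.10.
Product: 0.19 × 0.10 = 0.0190.

0.0190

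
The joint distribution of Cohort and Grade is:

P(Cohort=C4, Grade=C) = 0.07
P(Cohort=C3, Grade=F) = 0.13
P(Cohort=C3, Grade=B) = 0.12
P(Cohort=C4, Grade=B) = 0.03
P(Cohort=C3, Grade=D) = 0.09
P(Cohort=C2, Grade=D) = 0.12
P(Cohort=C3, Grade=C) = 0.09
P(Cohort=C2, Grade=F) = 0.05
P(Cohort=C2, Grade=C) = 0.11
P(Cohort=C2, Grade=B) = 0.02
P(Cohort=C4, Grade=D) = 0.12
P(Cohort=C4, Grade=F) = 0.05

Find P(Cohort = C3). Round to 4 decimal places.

0.4300

P(Cohort=C3) = 0.12 + 0.09 + 0.09 + 0.13 = 0.43.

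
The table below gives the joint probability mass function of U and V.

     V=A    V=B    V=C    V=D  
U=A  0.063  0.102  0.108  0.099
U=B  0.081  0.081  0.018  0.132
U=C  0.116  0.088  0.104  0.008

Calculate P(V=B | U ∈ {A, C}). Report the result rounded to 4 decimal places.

P(U=A) = 0.063 + 0.102 + 0.108 + 0.099 = 0.372.
P(U=C) = 0.116 + 0.088 + 0.104 + 0.008 = 0.316.
P(U ∈ {A, C}) = 0.372 + 0.316 = 0.688; P(V=B, U ∈ {A, C}) = 0.102 + 0.088 = 0.190.
P(V=B | U ∈ {A, C}) = 0.190/0.688 = 0.2762.

0.2762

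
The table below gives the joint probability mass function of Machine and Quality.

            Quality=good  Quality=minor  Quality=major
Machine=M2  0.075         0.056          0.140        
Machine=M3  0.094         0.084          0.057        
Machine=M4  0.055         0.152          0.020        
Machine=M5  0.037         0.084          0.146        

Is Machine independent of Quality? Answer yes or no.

P(Machine=M4) = 0.227 and P(Quality=minor) = 0.376, so their product is 0.08535, but P(Machine=M4, Quality=minor) = 0.152. Since these differ, Machine and Quality are not independent.

no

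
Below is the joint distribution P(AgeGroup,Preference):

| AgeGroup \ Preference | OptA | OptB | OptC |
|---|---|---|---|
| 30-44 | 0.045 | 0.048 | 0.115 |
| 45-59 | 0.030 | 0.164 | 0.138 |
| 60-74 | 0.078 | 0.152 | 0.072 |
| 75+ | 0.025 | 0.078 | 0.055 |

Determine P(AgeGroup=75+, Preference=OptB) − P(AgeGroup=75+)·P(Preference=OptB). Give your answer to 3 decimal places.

P(AgeGroup=75+) = 0.025 + 0.078 + 0.055 = 0.158.
P(Preference=OptB) = 0.048 + 0.164 + 0.152 + 0.078 = 0.442.
P(AgeGroup=75+, Preference=OptB) − P(AgeGroup=75+)P(Preference=OptB) = 0.078 − 0.158×0.442 = 0.008.

0.008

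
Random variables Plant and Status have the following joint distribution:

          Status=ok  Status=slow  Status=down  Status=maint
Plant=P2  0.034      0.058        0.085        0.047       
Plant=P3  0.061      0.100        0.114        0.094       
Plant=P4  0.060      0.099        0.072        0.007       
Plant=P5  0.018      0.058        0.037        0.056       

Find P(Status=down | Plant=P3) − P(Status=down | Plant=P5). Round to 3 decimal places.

P(Plant=P3) = 0.061 + 0.100 + 0.114 + 0.094 = 0.369; P(Status=down | Plant=P3) = 0.114/0.369 = 0.3089.
P(Plant=P5) = 0.018 + 0.058 + 0.037 + 0.056 = 0.169; P(Status=down | Plant=P5) = 0.037/0.169 = 0.2189.
Difference = 0.090.

0.090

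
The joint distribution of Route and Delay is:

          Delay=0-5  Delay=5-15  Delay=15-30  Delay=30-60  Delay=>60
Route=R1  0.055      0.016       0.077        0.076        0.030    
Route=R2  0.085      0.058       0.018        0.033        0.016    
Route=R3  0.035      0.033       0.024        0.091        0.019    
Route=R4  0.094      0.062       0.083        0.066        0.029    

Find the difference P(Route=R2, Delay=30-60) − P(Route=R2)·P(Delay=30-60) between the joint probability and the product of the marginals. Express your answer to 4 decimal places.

-0.0229

P(Route=R2) = 0.085 + 0.058 + 0.018 + 0.033 + 0.016 = 0.210.
P(Delay=30-60) = 0.076 + 0.033 + 0.091 + 0.066 = 0.266.
P(Route=R2, Delay=30-60) − P(Route=R2)P(Delay=30-60) = 0.033 − 0.210×0.266 = -0.0229.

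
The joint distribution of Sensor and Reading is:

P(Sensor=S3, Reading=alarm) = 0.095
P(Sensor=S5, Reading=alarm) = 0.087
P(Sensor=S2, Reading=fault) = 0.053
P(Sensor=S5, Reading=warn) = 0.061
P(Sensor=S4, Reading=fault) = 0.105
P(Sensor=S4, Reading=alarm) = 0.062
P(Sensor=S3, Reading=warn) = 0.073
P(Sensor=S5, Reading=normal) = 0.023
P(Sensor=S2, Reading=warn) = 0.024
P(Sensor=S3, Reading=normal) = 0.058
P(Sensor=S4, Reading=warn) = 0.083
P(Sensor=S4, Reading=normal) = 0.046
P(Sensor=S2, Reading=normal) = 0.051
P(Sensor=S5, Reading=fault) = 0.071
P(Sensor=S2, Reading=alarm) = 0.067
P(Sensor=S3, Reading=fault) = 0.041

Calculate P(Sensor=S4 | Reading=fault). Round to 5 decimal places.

P(Reading=fault) = 0.053 + 0.041 + 0.105 + 0.071 = 0.270.
P(Sensor=S4 | Reading=fault) = 0.105/0.270 = 0.38889.

0.38889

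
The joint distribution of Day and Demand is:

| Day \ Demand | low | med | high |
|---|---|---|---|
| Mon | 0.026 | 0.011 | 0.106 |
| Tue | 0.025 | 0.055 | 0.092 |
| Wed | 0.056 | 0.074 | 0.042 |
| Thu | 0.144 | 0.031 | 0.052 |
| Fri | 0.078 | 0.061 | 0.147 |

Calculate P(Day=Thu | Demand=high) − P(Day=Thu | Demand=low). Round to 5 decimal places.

P(Demand=high) = 0.106 + 0.092 + 0.042 + 0.052 + 0.147 = 0.439; P(Day=Thu | Demand=high) = 0.052/0.439 = 0.118451.
P(Demand=low) = 0.026 + 0.025 + 0.056 + 0.144 + 0.078 = 0.329; P(Day=Thu | Demand=low) = 0.144/0.329 = 0.437690.
Difference = -0.31924.

-0.31924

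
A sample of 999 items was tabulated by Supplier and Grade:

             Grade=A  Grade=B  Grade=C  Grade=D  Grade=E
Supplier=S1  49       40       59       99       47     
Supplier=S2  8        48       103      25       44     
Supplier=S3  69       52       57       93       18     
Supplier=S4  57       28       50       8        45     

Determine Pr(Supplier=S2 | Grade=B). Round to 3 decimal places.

0.286

Total with Grade=B: 40 + 48 + 52 + 28 = 168.
P(Supplier=S2 | Grade=B) = 48/168 = 0.286.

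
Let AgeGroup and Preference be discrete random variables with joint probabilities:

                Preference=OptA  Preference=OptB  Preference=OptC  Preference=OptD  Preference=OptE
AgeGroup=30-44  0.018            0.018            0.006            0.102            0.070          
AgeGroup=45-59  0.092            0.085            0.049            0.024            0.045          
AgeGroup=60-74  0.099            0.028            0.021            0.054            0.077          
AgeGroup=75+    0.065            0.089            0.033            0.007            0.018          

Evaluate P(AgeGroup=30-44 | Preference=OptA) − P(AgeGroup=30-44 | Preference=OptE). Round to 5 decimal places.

P(Preference=OptA) = 0.018 + 0.092 + 0.099 + 0.065 = 0.274; P(AgeGroup=30-44 | Preference=OptA) = 0.018/0.274 = 0.065693.
P(Preference=OptE) = 0.070 + 0.045 + 0.077 + 0.018 = 0.210; P(AgeGroup=30-44 | Preference=OptE) = 0.070/0.210 = 0.333333.
Difference = -0.26764.

-0.26764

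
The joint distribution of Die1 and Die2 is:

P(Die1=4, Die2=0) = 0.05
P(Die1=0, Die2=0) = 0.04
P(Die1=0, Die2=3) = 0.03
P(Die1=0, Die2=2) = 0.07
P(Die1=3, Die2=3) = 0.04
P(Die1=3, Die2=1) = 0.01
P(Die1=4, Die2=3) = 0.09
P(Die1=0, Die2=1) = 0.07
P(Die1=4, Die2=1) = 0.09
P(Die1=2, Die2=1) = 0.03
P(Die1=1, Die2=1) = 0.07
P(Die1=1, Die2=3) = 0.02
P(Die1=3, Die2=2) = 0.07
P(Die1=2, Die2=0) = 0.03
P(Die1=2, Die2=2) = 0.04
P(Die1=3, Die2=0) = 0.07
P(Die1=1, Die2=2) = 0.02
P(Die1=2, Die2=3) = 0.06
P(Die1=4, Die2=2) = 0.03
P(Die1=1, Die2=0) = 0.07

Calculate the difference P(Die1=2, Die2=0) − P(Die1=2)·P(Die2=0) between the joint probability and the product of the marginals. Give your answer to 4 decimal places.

-0.0116

P(Die1=2) = 0.03 + 0.03 + 0.04 + 0.06 = 0.16.
P(Die2=0) = 0.04 + 0.07 + 0.03 + 0.07 + 0.05 = 0.26.
P(Die1=2, Die2=0) − P(Die1=2)P(Die2=0) = 0.03 − 0.16×0.26 = -0.0116.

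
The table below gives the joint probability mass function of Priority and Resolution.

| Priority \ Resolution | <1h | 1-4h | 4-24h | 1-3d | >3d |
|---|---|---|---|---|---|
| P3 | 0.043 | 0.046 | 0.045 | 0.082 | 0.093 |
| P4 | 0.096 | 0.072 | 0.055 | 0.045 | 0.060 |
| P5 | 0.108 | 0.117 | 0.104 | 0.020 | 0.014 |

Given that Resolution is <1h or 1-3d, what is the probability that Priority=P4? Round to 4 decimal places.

P(Resolution=<1h) = 0.043 + 0.096 + 0.108 = 0.247.
P(Resolution=1-3d) = 0.082 + 0.045 + 0.020 = 0.147.
P(Resolution ∈ {<1h, 1-3d}) = 0.247 + 0.147 = 0.394; P(Priority=P4, Resolution ∈ {<1h, 1-3d}) = 0.096 + 0.045 = 0.141.
P(Priority=P4 | Resolution ∈ {<1h, 1-3d}) = 0.141/0.394 = 0.3579.

0.3579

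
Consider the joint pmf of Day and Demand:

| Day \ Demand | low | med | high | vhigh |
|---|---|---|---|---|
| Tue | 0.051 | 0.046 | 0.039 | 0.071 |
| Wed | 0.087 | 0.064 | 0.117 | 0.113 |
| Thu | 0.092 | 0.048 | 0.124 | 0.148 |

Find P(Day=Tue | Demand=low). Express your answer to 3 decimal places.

0.222

P(Demand=low) = 0.051 + 0.087 + 0.092 = 0.230.
P(Day=Tue | Demand=low) = 0.051/0.230 = 0.222.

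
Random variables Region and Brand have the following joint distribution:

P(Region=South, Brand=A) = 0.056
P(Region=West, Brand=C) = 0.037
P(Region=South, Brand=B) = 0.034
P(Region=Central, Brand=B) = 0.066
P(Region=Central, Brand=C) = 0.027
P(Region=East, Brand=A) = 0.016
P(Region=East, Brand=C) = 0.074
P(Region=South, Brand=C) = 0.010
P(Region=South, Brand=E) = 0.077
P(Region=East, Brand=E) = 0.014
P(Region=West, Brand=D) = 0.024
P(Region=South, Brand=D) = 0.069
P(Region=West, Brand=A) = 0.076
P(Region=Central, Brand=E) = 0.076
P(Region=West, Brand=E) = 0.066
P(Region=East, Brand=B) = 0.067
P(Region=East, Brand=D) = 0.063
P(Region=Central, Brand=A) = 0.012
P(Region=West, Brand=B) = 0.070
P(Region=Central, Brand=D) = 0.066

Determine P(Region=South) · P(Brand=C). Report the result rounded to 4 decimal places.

P(Region=South) = 0.056 + 0.034 + 0.010 + 0.069 + 0.077 = 0.246.
P(Brand=C) = 0.010 + 0.074 + 0.037 + 0.027 = 0.148.
Product: 0.246 × 0.148 = 0.0364.

0.0364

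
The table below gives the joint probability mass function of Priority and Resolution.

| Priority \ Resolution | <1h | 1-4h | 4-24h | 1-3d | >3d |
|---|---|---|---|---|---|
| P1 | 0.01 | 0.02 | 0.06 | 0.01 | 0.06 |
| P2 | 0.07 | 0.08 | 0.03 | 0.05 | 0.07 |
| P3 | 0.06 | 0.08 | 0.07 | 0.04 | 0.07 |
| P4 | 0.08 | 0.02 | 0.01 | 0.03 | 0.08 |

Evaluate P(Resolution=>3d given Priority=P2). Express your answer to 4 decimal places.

P(Priority=P2) = 0.07 + 0.08 + 0.03 + 0.05 + 0.07 = 0.30.
P(Resolution=>3d | Priority=P2) = 0.07/0.30 = 0.2333.

0.2333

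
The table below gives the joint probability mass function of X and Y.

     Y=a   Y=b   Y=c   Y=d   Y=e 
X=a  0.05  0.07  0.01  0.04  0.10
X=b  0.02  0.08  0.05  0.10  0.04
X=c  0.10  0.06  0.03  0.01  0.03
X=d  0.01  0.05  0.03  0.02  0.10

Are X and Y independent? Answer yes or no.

no

P(X=c) = 0.23 and P(Y=a) = 0.18, so their product is 0.0414, but P(X=c, Y=a) = 0.10. Since these differ, X and Y are not independent.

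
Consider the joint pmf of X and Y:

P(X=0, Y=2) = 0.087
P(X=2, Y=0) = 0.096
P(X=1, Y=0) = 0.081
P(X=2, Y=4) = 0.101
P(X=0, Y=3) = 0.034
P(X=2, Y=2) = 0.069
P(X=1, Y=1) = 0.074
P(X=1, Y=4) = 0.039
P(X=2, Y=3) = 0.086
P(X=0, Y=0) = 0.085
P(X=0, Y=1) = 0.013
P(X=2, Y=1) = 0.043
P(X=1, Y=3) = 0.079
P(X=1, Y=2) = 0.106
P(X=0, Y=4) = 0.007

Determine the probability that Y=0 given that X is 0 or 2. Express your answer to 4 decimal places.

0.2915

P(X=0) = 0.085 + 0.013 + 0.087 + 0.034 + 0.007 = 0.226.
P(X=2) = 0.096 + 0.043 + 0.069 + 0.086 + 0.101 = 0.395.
P(X ∈ {0, 2}) = 0.226 + 0.395 = 0.621; P(Y=0, X ∈ {0, 2}) = 0.085 + 0.096 = 0.181.
P(Y=0 | X ∈ {0, 2}) = 0.181/0.621 = 0.2915.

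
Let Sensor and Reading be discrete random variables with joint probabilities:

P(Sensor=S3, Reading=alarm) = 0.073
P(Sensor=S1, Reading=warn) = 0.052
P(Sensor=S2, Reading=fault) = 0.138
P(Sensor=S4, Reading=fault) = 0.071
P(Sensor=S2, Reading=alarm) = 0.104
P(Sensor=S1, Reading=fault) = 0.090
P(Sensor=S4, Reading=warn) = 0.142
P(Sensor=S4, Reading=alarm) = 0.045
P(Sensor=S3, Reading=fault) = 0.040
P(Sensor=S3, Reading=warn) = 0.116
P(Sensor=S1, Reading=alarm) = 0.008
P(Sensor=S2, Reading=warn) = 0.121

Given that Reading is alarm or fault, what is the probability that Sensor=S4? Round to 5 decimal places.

0.20387

P(Reading=alarm) = 0.008 + 0.104 + 0.073 + 0.045 = 0.230.
P(Reading=fault) = 0.090 + 0.138 + 0.040 + 0.071 = 0.339.
P(Reading ∈ {alarm, fault}) = 0.230 + 0.339 = 0.569; P(Sensor=S4, Reading ∈ {alarm, fault}) = 0.045 + 0.071 = 0.116.
P(Sensor=S4 | Reading ∈ {alarm, fault}) = 0.116/0.569 = 0.20387.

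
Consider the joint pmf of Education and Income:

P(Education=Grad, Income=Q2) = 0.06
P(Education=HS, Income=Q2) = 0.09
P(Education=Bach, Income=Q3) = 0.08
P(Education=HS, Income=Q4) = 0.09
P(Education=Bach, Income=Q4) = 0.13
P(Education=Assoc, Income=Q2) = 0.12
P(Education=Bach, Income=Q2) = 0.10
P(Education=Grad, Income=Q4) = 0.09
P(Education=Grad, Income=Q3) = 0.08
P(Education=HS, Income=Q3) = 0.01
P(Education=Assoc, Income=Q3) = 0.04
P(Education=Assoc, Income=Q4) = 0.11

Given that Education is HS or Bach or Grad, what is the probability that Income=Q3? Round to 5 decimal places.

0.23288

P(Education=HS) = 0.09 + 0.01 + 0.09 = 0.19.
P(Education=Bach) = 0.10 + 0.08 + 0.13 = 0.31.
P(Education=Grad) = 0.06 + 0.08 + 0.09 = 0.23.
P(Education ∈ {HS, Bach, Grad}) = 0.19 + 0.31 + 0.23 = 0.73; P(Income=Q3, Education ∈ {HS, Bach, Grad}) = 0.01 + 0.08 + 0.08 = 0.17.
P(Income=Q3 | Education ∈ {HS, Bach, Grad}) = 0.17/0.73 = 0.23288.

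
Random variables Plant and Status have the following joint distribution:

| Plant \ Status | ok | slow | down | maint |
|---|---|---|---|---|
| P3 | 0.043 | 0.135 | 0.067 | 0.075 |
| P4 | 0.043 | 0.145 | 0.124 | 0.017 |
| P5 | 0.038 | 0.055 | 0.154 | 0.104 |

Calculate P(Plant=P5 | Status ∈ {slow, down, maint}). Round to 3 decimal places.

0.357

P(Status=slow) = 0.135 + 0.145 + 0.055 = 0.335.
P(Status=down) = 0.067 + 0.124 + 0.154 = 0.345.
P(Status=maint) = 0.075 + 0.017 + 0.104 = 0.196.
P(Status ∈ {slow, down, maint}) = 0.335 + 0.345 + 0.196 = 0.876; P(Plant=P5, Status ∈ {slow, down, maint}) = 0.055 + 0.154 + 0.104 = 0.313.
P(Plant=P5 | Status ∈ {slow, down, maint}) = 0.313/0.876 = 0.357.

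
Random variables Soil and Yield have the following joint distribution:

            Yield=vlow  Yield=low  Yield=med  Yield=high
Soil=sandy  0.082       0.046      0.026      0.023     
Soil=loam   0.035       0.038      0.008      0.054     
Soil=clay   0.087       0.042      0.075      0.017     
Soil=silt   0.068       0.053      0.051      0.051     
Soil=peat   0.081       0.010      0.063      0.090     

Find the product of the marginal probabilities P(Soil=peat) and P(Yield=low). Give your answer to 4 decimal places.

0.0461

P(Soil=peat) = 0.081 + 0.010 + 0.063 + 0.090 = 0.244.
P(Yield=low) = 0.046 + 0.038 + 0.042 + 0.053 + 0.010 = 0.189.
Product: 0.244 × 0.189 = 0.0461.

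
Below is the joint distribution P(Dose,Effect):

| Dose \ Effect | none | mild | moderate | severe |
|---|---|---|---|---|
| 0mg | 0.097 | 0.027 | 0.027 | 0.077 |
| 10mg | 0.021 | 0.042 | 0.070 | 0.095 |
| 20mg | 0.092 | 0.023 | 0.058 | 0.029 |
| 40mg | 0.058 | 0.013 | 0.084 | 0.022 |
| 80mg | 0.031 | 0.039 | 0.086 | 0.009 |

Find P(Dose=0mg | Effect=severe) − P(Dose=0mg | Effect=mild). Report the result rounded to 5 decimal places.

P(Effect=severe) = 0.077 + 0.095 + 0.029 + 0.022 + 0.009 = 0.232; P(Dose=0mg | Effect=severe) = 0.077/0.232 = 0.331897.
P(Effect=mild) = 0.027 + 0.042 + 0.023 + 0.013 + 0.039 = 0.144; P(Dose=0mg | Effect=mild) = 0.027/0.144 = 0.187500.
Difference = 0.14440.

0.14440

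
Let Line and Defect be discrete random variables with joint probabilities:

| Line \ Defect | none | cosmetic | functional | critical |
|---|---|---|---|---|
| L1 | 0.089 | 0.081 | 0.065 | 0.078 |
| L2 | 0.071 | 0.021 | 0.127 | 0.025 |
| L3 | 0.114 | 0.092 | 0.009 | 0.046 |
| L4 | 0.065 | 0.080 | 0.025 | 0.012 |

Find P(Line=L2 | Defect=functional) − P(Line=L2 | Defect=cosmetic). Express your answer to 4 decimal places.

P(Defect=functional) = 0.065 + 0.127 + 0.009 + 0.025 = 0.226; P(Line=L2 | Defect=functional) = 0.127/0.226 = 0.56195.
P(Defect=cosmetic) = 0.081 + 0.021 + 0.092 + 0.080 = 0.274; P(Line=L2 | Defect=cosmetic) = 0.021/0.274 = 0.07664.
Difference = 0.4853.

0.4853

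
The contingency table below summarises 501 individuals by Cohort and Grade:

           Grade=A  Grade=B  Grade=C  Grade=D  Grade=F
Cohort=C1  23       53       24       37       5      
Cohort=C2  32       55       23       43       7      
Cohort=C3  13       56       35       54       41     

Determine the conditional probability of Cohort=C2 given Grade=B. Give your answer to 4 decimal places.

0.3354

Total with Grade=B: 53 + 55 + 56 = 164.
P(Cohort=C2 | Grade=B) = 55/164 = 0.3354.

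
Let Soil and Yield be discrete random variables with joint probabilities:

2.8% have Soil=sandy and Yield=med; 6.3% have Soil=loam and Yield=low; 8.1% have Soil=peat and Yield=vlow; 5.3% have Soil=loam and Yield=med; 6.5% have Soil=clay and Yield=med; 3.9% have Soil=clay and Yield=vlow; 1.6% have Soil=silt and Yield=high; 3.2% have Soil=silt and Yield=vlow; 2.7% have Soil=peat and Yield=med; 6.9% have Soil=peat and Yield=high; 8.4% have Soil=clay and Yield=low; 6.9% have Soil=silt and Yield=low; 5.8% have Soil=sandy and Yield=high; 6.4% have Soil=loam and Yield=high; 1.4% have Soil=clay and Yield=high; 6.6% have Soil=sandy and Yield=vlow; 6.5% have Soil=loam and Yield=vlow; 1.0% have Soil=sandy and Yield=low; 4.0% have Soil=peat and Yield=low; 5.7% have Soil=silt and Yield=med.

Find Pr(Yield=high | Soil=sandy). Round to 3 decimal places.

P(Soil=sandy) = 0.066 + 0.010 + 0.028 + 0.058 = 0.162.
P(Yield=high | Soil=sandy) = 0.058/0.162 = 0.358.

0.358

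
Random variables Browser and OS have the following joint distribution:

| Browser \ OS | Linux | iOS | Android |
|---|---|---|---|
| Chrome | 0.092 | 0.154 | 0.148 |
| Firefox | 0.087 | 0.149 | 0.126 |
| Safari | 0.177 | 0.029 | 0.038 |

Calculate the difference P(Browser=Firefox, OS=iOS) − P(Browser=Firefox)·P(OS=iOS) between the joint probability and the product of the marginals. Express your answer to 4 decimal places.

P(Browser=Firefox) = 0.087 + 0.149 + 0.126 = 0.362.
P(OS=iOS) = 0.154 + 0.149 + 0.029 = 0.332.
P(Browser=Firefox, OS=iOS) − P(Browser=Firefox)P(OS=iOS) = 0.149 − 0.362×0.332 = 0.0288.

0.0288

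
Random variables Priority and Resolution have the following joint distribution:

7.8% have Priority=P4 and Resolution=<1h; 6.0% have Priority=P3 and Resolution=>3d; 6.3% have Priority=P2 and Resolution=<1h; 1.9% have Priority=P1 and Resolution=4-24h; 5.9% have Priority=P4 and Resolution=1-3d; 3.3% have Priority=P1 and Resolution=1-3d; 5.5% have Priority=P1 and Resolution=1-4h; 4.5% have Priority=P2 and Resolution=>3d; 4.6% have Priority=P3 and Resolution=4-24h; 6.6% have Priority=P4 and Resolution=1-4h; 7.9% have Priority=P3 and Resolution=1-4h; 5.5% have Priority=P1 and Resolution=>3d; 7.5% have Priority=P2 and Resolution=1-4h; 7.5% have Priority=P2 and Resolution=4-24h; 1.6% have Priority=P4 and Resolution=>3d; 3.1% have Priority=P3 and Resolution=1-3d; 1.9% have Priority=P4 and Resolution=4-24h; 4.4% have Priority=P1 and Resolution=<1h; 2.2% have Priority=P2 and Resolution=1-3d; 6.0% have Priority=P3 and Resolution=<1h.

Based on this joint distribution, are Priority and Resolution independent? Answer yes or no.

no

P(Priority=P2) = 0.280 and P(Resolution=4-24h) = 0.159, so their product is 0.04452, but P(Priority=P2, Resolution=4-24h) = 0.075. Since these differ, Priority and Resolution are not independent.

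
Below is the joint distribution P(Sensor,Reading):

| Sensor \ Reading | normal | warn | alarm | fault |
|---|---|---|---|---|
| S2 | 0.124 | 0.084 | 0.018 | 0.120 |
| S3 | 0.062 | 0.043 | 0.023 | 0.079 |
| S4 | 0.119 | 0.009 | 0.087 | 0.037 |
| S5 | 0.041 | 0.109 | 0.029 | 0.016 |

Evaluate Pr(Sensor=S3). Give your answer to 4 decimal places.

0.2070

P(Sensor=S3) = 0.062 + 0.043 + 0.023 + 0.079 = 0.207.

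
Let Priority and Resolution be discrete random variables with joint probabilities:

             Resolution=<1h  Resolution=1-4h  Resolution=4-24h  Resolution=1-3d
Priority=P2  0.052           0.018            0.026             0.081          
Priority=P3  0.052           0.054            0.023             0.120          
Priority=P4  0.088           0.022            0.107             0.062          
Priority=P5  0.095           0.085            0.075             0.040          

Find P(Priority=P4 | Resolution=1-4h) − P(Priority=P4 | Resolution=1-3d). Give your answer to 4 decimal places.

P(Resolution=1-4h) = 0.018 + 0.054 + 0.022 + 0.085 = 0.179; P(Priority=P4 | Resolution=1-4h) = 0.022/0.179 = 0.12291.
P(Resolution=1-3d) = 0.081 + 0.120 + 0.062 + 0.040 = 0.303; P(Priority=P4 | Resolution=1-3d) = 0.062/0.303 = 0.20462.
Difference = -0.0817.

-0.0817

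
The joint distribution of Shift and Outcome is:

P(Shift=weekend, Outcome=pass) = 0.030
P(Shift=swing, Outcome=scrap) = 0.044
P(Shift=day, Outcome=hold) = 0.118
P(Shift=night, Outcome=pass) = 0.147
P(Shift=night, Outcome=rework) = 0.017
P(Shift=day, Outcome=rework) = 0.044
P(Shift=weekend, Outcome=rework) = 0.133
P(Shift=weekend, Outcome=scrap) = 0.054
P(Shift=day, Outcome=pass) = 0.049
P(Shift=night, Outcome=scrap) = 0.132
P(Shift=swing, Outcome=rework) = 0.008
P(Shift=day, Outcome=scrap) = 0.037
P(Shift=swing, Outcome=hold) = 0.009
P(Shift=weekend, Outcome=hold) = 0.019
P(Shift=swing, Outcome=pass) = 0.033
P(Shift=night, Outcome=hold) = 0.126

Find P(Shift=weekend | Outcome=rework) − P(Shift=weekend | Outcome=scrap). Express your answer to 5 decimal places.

P(Outcome=rework) = 0.044 + 0.008 + 0.017 + 0.133 = 0.202; P(Shift=weekend | Outcome=rework) = 0.133/0.202 = 0.658416.
P(Outcome=scrap) = 0.037 + 0.044 + 0.132 + 0.054 = 0.267; P(Shift=weekend | Outcome=scrap) = 0.054/0.267 = 0.202247.
Difference = 0.45617.

0.45617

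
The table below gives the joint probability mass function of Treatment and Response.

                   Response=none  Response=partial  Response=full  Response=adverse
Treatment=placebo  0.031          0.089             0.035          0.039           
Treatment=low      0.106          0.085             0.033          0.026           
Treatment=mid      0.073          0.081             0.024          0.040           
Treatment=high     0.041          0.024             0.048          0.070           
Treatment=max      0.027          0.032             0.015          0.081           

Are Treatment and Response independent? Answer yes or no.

no

P(Treatment=max) = 0.155 and P(Response=adverse) = 0.256, so their product is 0.03968, but P(Treatment=max, Response=adverse) = 0.081. Since these differ, Treatment and Response are not independent.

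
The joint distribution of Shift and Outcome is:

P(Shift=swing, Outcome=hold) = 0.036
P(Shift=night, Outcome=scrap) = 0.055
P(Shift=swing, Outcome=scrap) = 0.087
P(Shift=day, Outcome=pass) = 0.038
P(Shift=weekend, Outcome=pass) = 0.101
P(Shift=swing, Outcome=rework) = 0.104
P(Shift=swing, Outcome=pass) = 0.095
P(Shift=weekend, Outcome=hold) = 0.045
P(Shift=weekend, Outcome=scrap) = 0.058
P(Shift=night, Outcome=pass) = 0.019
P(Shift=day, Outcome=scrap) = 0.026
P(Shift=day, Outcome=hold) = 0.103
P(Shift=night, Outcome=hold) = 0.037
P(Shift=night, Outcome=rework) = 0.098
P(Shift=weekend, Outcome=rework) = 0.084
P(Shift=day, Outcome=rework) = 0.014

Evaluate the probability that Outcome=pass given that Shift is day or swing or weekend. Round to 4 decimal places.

P(Shift=day) = 0.038 + 0.014 + 0.026 + 0.103 = 0.181.
P(Shift=swing) = 0.095 + 0.104 + 0.087 + 0.036 = 0.322.
P(Shift=weekend) = 0.101 + 0.084 + 0.058 + 0.045 = 0.288.
P(Shift ∈ {day, swing, weekend}) = 0.181 + 0.322 + 0.288 = 0.791; P(Outcome=pass, Shift ∈ {day, swing, weekend}) = 0.038 + 0.095 + 0.101 = 0.234.
P(Outcome=pass | Shift ∈ {day, swing, weekend}) = 0.234/0.791 = 0.2958.

0.2958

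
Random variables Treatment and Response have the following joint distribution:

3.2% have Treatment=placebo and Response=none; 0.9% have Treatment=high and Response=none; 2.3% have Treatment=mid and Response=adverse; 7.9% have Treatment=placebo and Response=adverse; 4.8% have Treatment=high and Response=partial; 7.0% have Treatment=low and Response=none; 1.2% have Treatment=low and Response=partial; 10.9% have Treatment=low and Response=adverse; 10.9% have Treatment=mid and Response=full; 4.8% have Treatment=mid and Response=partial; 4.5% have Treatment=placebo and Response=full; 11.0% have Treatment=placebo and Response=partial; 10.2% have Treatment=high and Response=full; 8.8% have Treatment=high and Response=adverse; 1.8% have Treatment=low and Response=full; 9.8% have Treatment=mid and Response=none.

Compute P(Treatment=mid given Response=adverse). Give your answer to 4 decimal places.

0.0769

P(Response=adverse) = 0.079 + 0.109 + 0.023 + 0.088 = 0.299.
P(Treatment=mid | Response=adverse) = 0.023/0.299 = 0.0769.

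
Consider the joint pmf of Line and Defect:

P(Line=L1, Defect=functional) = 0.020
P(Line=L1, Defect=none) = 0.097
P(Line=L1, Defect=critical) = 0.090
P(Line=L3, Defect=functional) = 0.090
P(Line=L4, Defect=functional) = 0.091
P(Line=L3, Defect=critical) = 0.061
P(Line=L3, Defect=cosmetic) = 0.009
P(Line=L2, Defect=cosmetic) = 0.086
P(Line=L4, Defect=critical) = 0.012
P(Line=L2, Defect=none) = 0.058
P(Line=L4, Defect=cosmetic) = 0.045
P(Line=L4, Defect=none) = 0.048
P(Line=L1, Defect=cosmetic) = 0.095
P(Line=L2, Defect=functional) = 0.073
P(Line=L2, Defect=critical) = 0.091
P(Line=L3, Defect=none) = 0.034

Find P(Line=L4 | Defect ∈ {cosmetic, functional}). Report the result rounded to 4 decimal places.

P(Defect=cosmetic) = 0.095 + 0.086 + 0.009 + 0.045 = 0.235.
P(Defect=functional) = 0.020 + 0.073 + 0.090 + 0.091 = 0.274.
P(Defect ∈ {cosmetic, functional}) = 0.235 + 0.274 = 0.509; P(Line=L4, Defect ∈ {cosmetic, functional}) = 0.045 + 0.091 = 0.136.
P(Line=L4 | Defect ∈ {cosmetic, functional}) = 0.136/0.509 = 0.2672.

0.2672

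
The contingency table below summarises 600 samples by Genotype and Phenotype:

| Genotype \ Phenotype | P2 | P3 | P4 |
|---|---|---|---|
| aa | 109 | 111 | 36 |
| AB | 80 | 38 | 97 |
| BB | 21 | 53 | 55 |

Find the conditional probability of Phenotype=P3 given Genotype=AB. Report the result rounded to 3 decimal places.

0.177

Total with Genotype=AB: 80 + 38 + 97 = 215.
P(Phenotype=P3 | Genotype=AB) = 38/215 = 0.177.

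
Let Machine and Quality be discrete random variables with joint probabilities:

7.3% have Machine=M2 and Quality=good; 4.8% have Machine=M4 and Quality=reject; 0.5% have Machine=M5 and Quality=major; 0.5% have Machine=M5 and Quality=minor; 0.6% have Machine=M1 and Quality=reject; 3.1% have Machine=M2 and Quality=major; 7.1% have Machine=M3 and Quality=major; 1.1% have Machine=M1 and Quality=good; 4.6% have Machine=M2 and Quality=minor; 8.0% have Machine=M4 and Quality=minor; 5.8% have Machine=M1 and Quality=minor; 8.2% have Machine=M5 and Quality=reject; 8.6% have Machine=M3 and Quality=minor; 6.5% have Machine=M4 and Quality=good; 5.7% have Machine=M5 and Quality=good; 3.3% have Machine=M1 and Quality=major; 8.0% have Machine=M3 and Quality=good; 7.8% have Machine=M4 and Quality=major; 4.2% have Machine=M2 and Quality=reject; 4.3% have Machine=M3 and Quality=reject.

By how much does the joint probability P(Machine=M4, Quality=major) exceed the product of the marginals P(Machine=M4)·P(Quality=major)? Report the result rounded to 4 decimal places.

0.0189

P(Machine=M4) = 0.065 + 0.080 + 0.078 + 0.048 = 0.271.
P(Quality=major) = 0.033 + 0.031 + 0.071 + 0.078 + 0.005 = 0.218.
P(Machine=M4, Quality=major) − P(Machine=M4)P(Quality=major) = 0.078 − 0.271×0.218 = 0.0189.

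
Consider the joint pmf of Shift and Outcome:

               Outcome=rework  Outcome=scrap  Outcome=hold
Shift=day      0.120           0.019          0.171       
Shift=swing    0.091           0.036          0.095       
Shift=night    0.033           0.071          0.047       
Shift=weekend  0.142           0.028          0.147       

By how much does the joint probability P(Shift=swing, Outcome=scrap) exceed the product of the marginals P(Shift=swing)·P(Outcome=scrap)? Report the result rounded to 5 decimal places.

0.00181

P(Shift=swing) = 0.091 + 0.036 + 0.095 = 0.222.
P(Outcome=scrap) = 0.019 + 0.036 + 0.071 + 0.028 = 0.154.
P(Shift=swing, Outcome=scrap) − P(Shift=swing)P(Outcome=scrap) = 0.036 − 0.222×0.154 = 0.00181.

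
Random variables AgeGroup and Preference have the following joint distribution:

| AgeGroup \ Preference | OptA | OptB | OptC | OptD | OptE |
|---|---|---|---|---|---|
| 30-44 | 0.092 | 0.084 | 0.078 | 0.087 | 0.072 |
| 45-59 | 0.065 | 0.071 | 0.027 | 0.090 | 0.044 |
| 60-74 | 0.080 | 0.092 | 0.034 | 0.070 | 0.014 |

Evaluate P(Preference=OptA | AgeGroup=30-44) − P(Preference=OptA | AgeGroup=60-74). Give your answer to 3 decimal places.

P(AgeGroup=30-44) = 0.092 + 0.084 + 0.078 + 0.087 + 0.072 = 0.413; P(Preference=OptA | AgeGroup=30-44) = 0.092/0.413 = 0.2228.
P(AgeGroup=60-74) = 0.080 + 0.092 + 0.034 + 0.070 + 0.014 = 0.290; P(Preference=OptA | AgeGroup=60-74) = 0.080/0.290 = 0.2759.
Difference = -0.053.

-0.053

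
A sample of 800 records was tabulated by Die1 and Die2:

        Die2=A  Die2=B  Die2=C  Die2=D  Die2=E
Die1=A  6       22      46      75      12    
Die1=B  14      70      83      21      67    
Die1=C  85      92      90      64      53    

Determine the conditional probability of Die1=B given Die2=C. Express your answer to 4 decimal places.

Total with Die2=C: 46 + 83 + 90 = 219.
P(Die1=B | Die2=C) = 83/219 = 0.3790.

0.3790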